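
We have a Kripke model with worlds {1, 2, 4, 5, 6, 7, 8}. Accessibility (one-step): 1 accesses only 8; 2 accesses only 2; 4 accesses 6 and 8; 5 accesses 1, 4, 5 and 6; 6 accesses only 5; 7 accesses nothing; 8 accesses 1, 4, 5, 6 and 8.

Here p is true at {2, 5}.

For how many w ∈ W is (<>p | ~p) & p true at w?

1: <>p | ~p is T, p is F. ✗
2: <>p | ~p is T, p is T. ✓
4: <>p | ~p is T, p is F. ✗
5: <>p | ~p is T, p is T. ✓
6: <>p | ~p is T, p is F. ✗
7: <>p | ~p is T, p is F. ✗
8: <>p | ~p is T, p is F. ✗
Satisfying worlds: {2, 5}.

2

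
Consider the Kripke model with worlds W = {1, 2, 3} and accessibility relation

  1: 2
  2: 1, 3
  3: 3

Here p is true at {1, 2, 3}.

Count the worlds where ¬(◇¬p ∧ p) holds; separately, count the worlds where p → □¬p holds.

3 and 0

For ¬(◇¬p ∧ p):
1: ◇¬p ∧ p is F. ✓
2: ◇¬p ∧ p is F. ✓
3: ◇¬p ∧ p is F. ✓
— 3 worlds.
For p → □¬p:
1: p is T, □¬p is F. ✗
2: p is T, □¬p is F. ✗
3: p is T, □¬p is F. ✗
— 0 worlds.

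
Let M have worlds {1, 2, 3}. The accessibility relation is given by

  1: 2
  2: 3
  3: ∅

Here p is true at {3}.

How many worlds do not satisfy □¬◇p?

1

1: successors {2}; ¬◇p there: 2:F. ✗
2: successors {3}; ¬◇p there: 3:T. ✓
3: no successors, so □¬◇p holds vacuously. ✓
Satisfying worlds: {2, 3}.
So □¬◇p fails at the other 1 world.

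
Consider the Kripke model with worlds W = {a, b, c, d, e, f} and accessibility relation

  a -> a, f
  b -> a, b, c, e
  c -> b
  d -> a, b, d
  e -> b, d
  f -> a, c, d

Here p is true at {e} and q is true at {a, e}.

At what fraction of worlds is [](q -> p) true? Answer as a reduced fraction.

a: successors {a, f}; q -> p there: a:F, f:T. ✗
b: successors {a, b, c, e}; q -> p there: a:F, b:T, c:T, e:T. ✗
c: successors {b}; q -> p there: b:T. ✓
d: successors {a, b, d}; q -> p there: a:F, b:T, d:T. ✗
e: successors {b, d}; q -> p there: b:T, d:T. ✓
f: successors {a, c, d}; q -> p there: a:F, c:T, d:T. ✗
That's 2 of 6 worlds, so 2/6 = 1/3.

1/3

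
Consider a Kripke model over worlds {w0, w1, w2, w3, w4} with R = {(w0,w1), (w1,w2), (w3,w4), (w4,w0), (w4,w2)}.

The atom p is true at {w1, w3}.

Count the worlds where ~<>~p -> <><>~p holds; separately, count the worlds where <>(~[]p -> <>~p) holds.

For ~<>~p -> <><>~p:
w0: ~<>~p is T, <><>~p is T. ✓
w1: ~<>~p is F, <><>~p is F. ✓
w2: ~<>~p is T, <><>~p is F. ✗
w3: ~<>~p is F, <><>~p is T. ✓
w4: ~<>~p is F, <><>~p is F. ✓
— 4 worlds.
For <>(~[]p -> <>~p):
w0: successors {w1}; ~[]p -> <>~p there: w1:T. ✓
w1: successors {w2}; ~[]p -> <>~p there: w2:T. ✓
w2: no successors, so <>(~[]p -> <>~p) fails. ✗
w3: successors {w4}; ~[]p -> <>~p there: w4:T. ✓
w4: successors {w0, w2}; ~[]p -> <>~p there: w0:T, w2:T. ✓
— 4 worlds.

4 and 4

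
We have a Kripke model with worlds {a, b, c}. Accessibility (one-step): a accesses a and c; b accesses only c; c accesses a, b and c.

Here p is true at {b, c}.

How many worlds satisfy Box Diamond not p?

a: successors {a, c}; Diamond not p there: a:T, c:T. ✓
b: successors {c}; Diamond not p there: c:T. ✓
c: successors {a, b, c}; Diamond not p there: a:T, b:F, c:T. ✗
Satisfying worlds: {a, b}.

2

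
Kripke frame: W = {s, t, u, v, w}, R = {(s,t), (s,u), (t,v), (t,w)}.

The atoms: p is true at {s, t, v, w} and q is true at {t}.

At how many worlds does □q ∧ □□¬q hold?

3

s: □q is F, □□¬q is T. ✗
t: □q is F, □□¬q is T. ✗
u: □q is T, □□¬q is T. ✓
v: □q is T, □□¬q is T. ✓
w: □q is T, □□¬q is T. ✓
Satisfying worlds: {u, v, w}.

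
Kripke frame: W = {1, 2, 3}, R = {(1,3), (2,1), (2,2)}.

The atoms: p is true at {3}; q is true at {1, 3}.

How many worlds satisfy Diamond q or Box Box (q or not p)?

1: Diamond q is T, Box Box (q or not p) is T. ✓
2: Diamond q is T, Box Box (q or not p) is T. ✓
3: Diamond q is F, Box Box (q or not p) is T. ✓
Satisfying worlds: {1, 2, 3}.

3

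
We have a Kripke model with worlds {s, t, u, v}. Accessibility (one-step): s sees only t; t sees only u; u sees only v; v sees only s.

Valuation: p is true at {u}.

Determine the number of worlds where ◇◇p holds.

1

s: successors {t}; ◇p there: t:T. ✓
t: successors {u}; ◇p there: u:F. ✗
u: successors {v}; ◇p there: v:F. ✗
v: successors {s}; ◇p there: s:F. ✗
Satisfying worlds: {s}.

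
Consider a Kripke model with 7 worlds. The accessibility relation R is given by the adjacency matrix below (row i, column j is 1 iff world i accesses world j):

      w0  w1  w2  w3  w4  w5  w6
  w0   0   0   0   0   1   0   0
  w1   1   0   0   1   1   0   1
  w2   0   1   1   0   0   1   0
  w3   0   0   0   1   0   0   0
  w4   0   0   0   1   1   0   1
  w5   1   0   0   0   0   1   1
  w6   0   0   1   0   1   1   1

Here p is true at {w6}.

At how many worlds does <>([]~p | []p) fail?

1

w0: successors {w4}; []~p | []p there: w4:F. ✗
w1: successors {w0, w3, w4, w6}; []~p | []p there: w0:T, w3:T, w4:F, w6:F. ✓
w2: successors {w1, w2, w5}; []~p | []p there: w1:F, w2:T, w5:F. ✓
w3: successors {w3}; []~p | []p there: w3:T. ✓
w4: successors {w3, w4, w6}; []~p | []p there: w3:T, w4:F, w6:F. ✓
w5: successors {w0, w5, w6}; []~p | []p there: w0:T, w5:F, w6:F. ✓
w6: successors {w2, w4, w5, w6}; []~p | []p there: w2:T, w4:F, w5:F, w6:F. ✓
Satisfying worlds: {w1, w2, w3, w4, w5, w6}.
So <>([]~p | []p) fails at the other 1 world.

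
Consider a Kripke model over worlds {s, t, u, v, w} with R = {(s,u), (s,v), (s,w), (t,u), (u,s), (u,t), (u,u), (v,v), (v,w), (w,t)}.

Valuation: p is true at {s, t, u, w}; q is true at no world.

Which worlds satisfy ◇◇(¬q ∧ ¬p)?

{s, u, v}

s: successors {u, v, w}; ◇(¬q ∧ ¬p) there: u:F, v:T, w:F. ✓
t: successors {u}; ◇(¬q ∧ ¬p) there: u:F. ✗
u: successors {s, t, u}; ◇(¬q ∧ ¬p) there: s:T, t:F, u:F. ✓
v: successors {v, w}; ◇(¬q ∧ ¬p) there: v:T, w:F. ✓
w: successors {t}; ◇(¬q ∧ ¬p) there: t:F. ✗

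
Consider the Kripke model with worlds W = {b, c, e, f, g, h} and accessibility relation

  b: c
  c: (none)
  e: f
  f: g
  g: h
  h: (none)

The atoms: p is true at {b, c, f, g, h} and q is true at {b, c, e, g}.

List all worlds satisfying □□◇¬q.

{b, c, e, g, h}

b: successors {c}; □◇¬q there: c:T. ✓
c: no successors, so □□◇¬q holds vacuously. ✓
e: successors {f}; □◇¬q there: f:T. ✓
f: successors {g}; □◇¬q there: g:F. ✗
g: successors {h}; □◇¬q there: h:T. ✓
h: no successors, so □□◇¬q holds vacuously. ✓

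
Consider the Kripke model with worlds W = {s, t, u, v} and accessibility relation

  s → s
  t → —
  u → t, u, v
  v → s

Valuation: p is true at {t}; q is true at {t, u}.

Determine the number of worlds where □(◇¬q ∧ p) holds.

1

s: successors {s}; ◇¬q ∧ p there: s:F. ✗
t: no successors, so □(◇¬q ∧ p) holds vacuously. ✓
u: successors {t, u, v}; ◇¬q ∧ p there: t:F, u:F, v:F. ✗
v: successors {s}; ◇¬q ∧ p there: s:F. ✗
Satisfying worlds: {t}.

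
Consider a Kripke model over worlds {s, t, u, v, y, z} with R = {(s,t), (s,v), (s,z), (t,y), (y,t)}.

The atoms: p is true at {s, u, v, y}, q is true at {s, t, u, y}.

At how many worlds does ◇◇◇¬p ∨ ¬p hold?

s: ◇◇◇¬p is T, ¬p is F. ✓
t: ◇◇◇¬p is F, ¬p is T. ✓
u: ◇◇◇¬p is F, ¬p is F. ✗
v: ◇◇◇¬p is F, ¬p is F. ✗
y: ◇◇◇¬p is T, ¬p is F. ✓
z: ◇◇◇¬p is F, ¬p is T. ✓
Satisfying worlds: {s, t, y, z}.

4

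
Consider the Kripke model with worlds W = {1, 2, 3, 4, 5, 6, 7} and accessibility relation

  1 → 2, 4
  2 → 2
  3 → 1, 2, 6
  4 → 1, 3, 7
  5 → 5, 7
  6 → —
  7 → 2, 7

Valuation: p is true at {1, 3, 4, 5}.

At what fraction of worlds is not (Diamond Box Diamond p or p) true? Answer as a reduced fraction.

3/7

1: Diamond Box Diamond p or p is T. ✗
2: Diamond Box Diamond p or p is F. ✓
3: Diamond Box Diamond p or p is T. ✗
4: Diamond Box Diamond p or p is T. ✗
5: Diamond Box Diamond p or p is T. ✗
6: Diamond Box Diamond p or p is F. ✓
7: Diamond Box Diamond p or p is F. ✓
That's 3 of 7 worlds, so 3/7.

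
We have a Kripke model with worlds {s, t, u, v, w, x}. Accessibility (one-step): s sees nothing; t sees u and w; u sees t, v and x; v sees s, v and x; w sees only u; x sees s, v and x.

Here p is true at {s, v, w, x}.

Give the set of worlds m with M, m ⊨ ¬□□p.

s: □□p is T. ✗
t: □□p is F. ✓
u: □□p is F. ✓
v: □□p is T. ✗
w: □□p is F. ✓
x: □□p is T. ✗

{t, u, w}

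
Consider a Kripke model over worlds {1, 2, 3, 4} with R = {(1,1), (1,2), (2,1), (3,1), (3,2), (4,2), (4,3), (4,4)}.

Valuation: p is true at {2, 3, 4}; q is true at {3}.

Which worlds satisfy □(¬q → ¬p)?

1: successors {1, 2}; ¬q → ¬p there: 1:T, 2:F. ✗
2: successors {1}; ¬q → ¬p there: 1:T. ✓
3: successors {1, 2}; ¬q → ¬p there: 1:T, 2:F. ✗
4: successors {2, 3, 4}; ¬q → ¬p there: 2:F, 3:T, 4:F. ✗

{2}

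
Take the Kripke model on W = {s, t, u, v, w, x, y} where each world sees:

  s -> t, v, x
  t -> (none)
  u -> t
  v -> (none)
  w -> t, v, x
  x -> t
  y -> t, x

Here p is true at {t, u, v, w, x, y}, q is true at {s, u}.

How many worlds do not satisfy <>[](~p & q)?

2

s: successors {t, v, x}; [](~p & q) there: t:T, v:T, x:F. ✓
t: no successors, so <>[](~p & q) fails. ✗
u: successors {t}; [](~p & q) there: t:T. ✓
v: no successors, so <>[](~p & q) fails. ✗
w: successors {t, v, x}; [](~p & q) there: t:T, v:T, x:F. ✓
x: successors {t}; [](~p & q) there: t:T. ✓
y: successors {t, x}; [](~p & q) there: t:T, x:F. ✓
Satisfying worlds: {s, u, w, x, y}.
So <>[](~p & q) fails at the other 2 worlds.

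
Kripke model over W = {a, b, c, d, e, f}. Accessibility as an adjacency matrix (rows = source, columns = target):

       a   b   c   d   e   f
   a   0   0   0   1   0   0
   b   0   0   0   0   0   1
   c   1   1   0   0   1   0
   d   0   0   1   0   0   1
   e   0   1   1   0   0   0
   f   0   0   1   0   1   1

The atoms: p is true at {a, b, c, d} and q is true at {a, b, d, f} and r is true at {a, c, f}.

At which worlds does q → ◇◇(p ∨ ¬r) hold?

a: q is T, ◇◇(p ∨ ¬r) is T. ✓
b: q is T, ◇◇(p ∨ ¬r) is T. ✓
c: q is F, ◇◇(p ∨ ¬r) is T. ✓
d: q is T, ◇◇(p ∨ ¬r) is T. ✓
e: q is F, ◇◇(p ∨ ¬r) is T. ✓
f: q is T, ◇◇(p ∨ ¬r) is T. ✓

{a, b, c, d, e, f}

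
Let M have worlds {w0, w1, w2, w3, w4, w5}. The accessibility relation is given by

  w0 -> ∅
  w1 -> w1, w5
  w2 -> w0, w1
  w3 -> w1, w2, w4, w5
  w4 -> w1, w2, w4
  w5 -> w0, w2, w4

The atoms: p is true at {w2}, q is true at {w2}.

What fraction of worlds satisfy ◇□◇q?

1/3

w0: no successors, so ◇□◇q fails. ✗
w1: successors {w1, w5}; □◇q there: w1:F, w5:F. ✗
w2: successors {w0, w1}; □◇q there: w0:T, w1:F. ✓
w3: successors {w1, w2, w4, w5}; □◇q there: w1:F, w2:F, w4:F, w5:F. ✗
w4: successors {w1, w2, w4}; □◇q there: w1:F, w2:F, w4:F. ✗
w5: successors {w0, w2, w4}; □◇q there: w0:T, w2:F, w4:F. ✓
That's 2 of 6 worlds, so 2/6 = 1/3.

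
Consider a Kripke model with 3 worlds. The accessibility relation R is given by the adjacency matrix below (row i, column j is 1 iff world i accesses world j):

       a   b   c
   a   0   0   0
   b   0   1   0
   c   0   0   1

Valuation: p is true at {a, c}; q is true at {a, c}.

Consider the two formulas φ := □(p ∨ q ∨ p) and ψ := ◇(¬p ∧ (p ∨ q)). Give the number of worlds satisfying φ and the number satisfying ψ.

For □(p ∨ q ∨ p):
a: no successors, so □(p ∨ q ∨ p) holds vacuously. ✓
b: successors {b}; p ∨ q ∨ p there: b:F. ✗
c: successors {c}; p ∨ q ∨ p there: c:T. ✓
— 2 worlds.
For ◇(¬p ∧ (p ∨ q)):
a: no successors, so ◇(¬p ∧ (p ∨ q)) fails. ✗
b: successors {b}; ¬p ∧ (p ∨ q) there: b:F. ✗
c: successors {c}; ¬p ∧ (p ∨ q) there: c:F. ✗
— 0 worlds.

2 and 0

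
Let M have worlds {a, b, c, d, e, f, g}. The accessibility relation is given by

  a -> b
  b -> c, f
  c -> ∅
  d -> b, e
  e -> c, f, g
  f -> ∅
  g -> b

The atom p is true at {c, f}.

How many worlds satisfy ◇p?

a: successors {b}; p there: b:F. ✗
b: successors {c, f}; p there: c:T, f:T. ✓
c: no successors, so ◇p fails. ✗
d: successors {b, e}; p there: b:F, e:F. ✗
e: successors {c, f, g}; p there: c:T, f:T, g:F. ✓
f: no successors, so ◇p fails. ✗
g: successors {b}; p there: b:F. ✗
Satisfying worlds: {b, e}.

2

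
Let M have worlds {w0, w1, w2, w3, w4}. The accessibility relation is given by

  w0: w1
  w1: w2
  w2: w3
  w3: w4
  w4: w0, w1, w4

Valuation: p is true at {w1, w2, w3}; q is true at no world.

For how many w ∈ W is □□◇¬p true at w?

2

w0: successors {w1}; □◇¬p there: w1:F. ✗
w1: successors {w2}; □◇¬p there: w2:T. ✓
w2: successors {w3}; □◇¬p there: w3:T. ✓
w3: successors {w4}; □◇¬p there: w4:F. ✗
w4: successors {w0, w1, w4}; □◇¬p there: w0:F, w1:F, w4:F. ✗
Satisfying worlds: {w1, w2}.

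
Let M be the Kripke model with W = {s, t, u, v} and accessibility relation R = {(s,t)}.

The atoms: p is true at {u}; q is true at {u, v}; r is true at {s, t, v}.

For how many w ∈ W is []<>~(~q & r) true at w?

3

s: successors {t}; <>~(~q & r) there: t:F. ✗
t: no successors, so []<>~(~q & r) holds vacuously. ✓
u: no successors, so []<>~(~q & r) holds vacuously. ✓
v: no successors, so []<>~(~q & r) holds vacuously. ✓
Satisfying worlds: {t, u, v}.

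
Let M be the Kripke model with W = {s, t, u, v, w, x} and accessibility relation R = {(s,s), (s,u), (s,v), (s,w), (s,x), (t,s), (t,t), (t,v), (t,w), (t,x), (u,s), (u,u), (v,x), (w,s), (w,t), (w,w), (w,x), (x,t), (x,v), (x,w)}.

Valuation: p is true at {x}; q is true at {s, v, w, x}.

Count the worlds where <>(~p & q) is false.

s: successors {s, u, v, w, x}; ~p & q there: s:T, u:F, v:T, w:T, x:F. ✓
t: successors {s, t, v, w, x}; ~p & q there: s:T, t:F, v:T, w:T, x:F. ✓
u: successors {s, u}; ~p & q there: s:T, u:F. ✓
v: successors {x}; ~p & q there: x:F. ✗
w: successors {s, t, w, x}; ~p & q there: s:T, t:F, w:T, x:F. ✓
x: successors {t, v, w}; ~p & q there: t:F, v:T, w:T. ✓
Satisfying worlds: {s, t, u, w, x}.
So <>(~p & q) fails at the other 1 world.

1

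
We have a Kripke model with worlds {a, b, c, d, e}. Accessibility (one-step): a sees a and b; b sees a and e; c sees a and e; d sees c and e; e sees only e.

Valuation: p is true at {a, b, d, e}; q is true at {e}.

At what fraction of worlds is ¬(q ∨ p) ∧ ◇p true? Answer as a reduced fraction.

1/5

a: ¬(q ∨ p) is F, ◇p is T. ✗
b: ¬(q ∨ p) is F, ◇p is T. ✗
c: ¬(q ∨ p) is T, ◇p is T. ✓
d: ¬(q ∨ p) is F, ◇p is T. ✗
e: ¬(q ∨ p) is F, ◇p is T. ✗
That's 1 of 5 worlds, so 1/5.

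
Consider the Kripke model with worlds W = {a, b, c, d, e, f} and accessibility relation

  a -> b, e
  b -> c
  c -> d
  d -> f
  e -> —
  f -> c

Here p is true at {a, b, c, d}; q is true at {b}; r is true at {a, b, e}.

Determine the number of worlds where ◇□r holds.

1

a: successors {b, e}; □r there: b:F, e:T. ✓
b: successors {c}; □r there: c:F. ✗
c: successors {d}; □r there: d:F. ✗
d: successors {f}; □r there: f:F. ✗
e: no successors, so ◇□r fails. ✗
f: successors {c}; □r there: c:F. ✗
Satisfying worlds: {a}.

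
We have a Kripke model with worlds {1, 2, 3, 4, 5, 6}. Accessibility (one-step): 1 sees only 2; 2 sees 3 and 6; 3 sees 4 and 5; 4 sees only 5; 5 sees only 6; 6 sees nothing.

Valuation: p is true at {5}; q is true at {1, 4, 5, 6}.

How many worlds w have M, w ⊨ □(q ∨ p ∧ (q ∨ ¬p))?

1: successors {2}; q ∨ p ∧ (q ∨ ¬p) there: 2:F. ✗
2: successors {3, 6}; q ∨ p ∧ (q ∨ ¬p) there: 3:F, 6:T. ✗
3: successors {4, 5}; q ∨ p ∧ (q ∨ ¬p) there: 4:T, 5:T. ✓
4: successors {5}; q ∨ p ∧ (q ∨ ¬p) there: 5:T. ✓
5: successors {6}; q ∨ p ∧ (q ∨ ¬p) there: 6:T. ✓
6: no successors, so □(q ∨ p ∧ (q ∨ ¬p)) holds vacuously. ✓
Satisfying worlds: {3, 4, 5, 6}.

4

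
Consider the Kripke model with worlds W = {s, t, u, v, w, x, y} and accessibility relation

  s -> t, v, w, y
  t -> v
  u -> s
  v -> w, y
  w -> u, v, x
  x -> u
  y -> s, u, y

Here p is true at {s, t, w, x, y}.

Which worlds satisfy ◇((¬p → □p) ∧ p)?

{s, u, v, w, y}

s: successors {t, v, w, y}; (¬p → □p) ∧ p there: t:T, v:F, w:T, y:T. ✓
t: successors {v}; (¬p → □p) ∧ p there: v:F. ✗
u: successors {s}; (¬p → □p) ∧ p there: s:T. ✓
v: successors {w, y}; (¬p → □p) ∧ p there: w:T, y:T. ✓
w: successors {u, v, x}; (¬p → □p) ∧ p there: u:F, v:F, x:T. ✓
x: successors {u}; (¬p → □p) ∧ p there: u:F. ✗
y: successors {s, u, y}; (¬p → □p) ∧ p there: s:T, u:F, y:T. ✓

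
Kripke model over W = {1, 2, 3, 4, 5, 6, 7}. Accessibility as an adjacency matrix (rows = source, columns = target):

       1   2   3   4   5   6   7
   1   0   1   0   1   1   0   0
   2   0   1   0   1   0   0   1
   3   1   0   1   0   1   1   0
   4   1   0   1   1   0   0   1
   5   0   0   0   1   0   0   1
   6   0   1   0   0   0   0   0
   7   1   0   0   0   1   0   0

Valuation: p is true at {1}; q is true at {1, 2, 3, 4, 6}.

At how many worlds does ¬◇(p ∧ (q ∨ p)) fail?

1: ◇(p ∧ (q ∨ p)) is F. ✓
2: ◇(p ∧ (q ∨ p)) is F. ✓
3: ◇(p ∧ (q ∨ p)) is T. ✗
4: ◇(p ∧ (q ∨ p)) is T. ✗
5: ◇(p ∧ (q ∨ p)) is F. ✓
6: ◇(p ∧ (q ∨ p)) is F. ✓
7: ◇(p ∧ (q ∨ p)) is T. ✗
Satisfying worlds: {1, 2, 5, 6}.
So ¬◇(p ∧ (q ∨ p)) fails at the other 3 worlds.

3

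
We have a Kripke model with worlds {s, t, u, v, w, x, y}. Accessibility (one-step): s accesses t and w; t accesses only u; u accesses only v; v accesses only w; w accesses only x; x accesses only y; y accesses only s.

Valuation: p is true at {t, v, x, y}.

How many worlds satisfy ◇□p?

s: successors {t, w}; □p there: t:F, w:T. ✓
t: successors {u}; □p there: u:T. ✓
u: successors {v}; □p there: v:F. ✗
v: successors {w}; □p there: w:T. ✓
w: successors {x}; □p there: x:T. ✓
x: successors {y}; □p there: y:F. ✗
y: successors {s}; □p there: s:F. ✗
Satisfying worlds: {s, t, v, w}.

4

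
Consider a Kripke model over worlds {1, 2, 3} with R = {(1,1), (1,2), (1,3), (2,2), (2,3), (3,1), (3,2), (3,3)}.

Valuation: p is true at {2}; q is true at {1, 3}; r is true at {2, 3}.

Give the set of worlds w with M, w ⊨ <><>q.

{1, 2, 3}

1: successors {1, 2, 3}; <>q there: 1:T, 2:T, 3:T. ✓
2: successors {2, 3}; <>q there: 2:T, 3:T. ✓
3: successors {1, 2, 3}; <>q there: 1:T, 2:T, 3:T. ✓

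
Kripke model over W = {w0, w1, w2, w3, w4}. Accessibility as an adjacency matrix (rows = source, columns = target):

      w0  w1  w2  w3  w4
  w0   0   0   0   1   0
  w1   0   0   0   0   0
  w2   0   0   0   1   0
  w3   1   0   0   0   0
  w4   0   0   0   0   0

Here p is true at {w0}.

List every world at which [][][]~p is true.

{w0, w1, w2, w4}

w0: successors {w3}; [][]~p there: w3:T. ✓
w1: no successors, so [][][]~p holds vacuously. ✓
w2: successors {w3}; [][]~p there: w3:T. ✓
w3: successors {w0}; [][]~p there: w0:F. ✗
w4: no successors, so [][][]~p holds vacuously. ✓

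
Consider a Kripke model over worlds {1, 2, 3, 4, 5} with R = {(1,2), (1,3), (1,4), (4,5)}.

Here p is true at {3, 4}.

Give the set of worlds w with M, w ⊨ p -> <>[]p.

1: p is F, <>[]p is T. ✓
2: p is F, <>[]p is F. ✓
3: p is T, <>[]p is F. ✗
4: p is T, <>[]p is T. ✓
5: p is F, <>[]p is F. ✓

{1, 2, 4, 5}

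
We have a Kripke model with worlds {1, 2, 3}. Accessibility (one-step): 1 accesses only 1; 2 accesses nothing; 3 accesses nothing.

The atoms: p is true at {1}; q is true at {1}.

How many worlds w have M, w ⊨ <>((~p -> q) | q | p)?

1

1: successors {1}; (~p -> q) | q | p there: 1:T. ✓
2: no successors, so <>((~p -> q) | q | p) fails. ✗
3: no successors, so <>((~p -> q) | q | p) fails. ✗
Satisfying worlds: {1}.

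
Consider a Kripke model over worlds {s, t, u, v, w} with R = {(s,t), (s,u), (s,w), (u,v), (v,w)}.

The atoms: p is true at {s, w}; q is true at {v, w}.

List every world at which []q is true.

s: successors {t, u, w}; q there: t:F, u:F, w:T. ✗
t: no successors, so []q holds vacuously. ✓
u: successors {v}; q there: v:T. ✓
v: successors {w}; q there: w:T. ✓
w: no successors, so []q holds vacuously. ✓

{t, u, v, w}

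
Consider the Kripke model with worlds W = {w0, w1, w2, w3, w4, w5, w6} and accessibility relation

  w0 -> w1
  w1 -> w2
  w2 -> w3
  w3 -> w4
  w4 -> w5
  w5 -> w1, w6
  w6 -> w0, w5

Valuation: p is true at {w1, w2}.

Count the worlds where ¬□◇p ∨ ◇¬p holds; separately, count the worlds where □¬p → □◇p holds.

For ¬□◇p ∨ ◇¬p:
w0: ¬□◇p is F, ◇¬p is F. ✗
w1: ¬□◇p is T, ◇¬p is F. ✓
w2: ¬□◇p is T, ◇¬p is T. ✓
w3: ¬□◇p is T, ◇¬p is T. ✓
w4: ¬□◇p is F, ◇¬p is T. ✓
w5: ¬□◇p is T, ◇¬p is T. ✓
w6: ¬□◇p is F, ◇¬p is T. ✓
— 6 worlds.
For □¬p → □◇p:
w0: □¬p is F, □◇p is T. ✓
w1: □¬p is F, □◇p is F. ✓
w2: □¬p is T, □◇p is F. ✗
w3: □¬p is T, □◇p is F. ✗
w4: □¬p is T, □◇p is T. ✓
w5: □¬p is F, □◇p is F. ✓
w6: □¬p is T, □◇p is T. ✓
— 5 worlds.

6 and 5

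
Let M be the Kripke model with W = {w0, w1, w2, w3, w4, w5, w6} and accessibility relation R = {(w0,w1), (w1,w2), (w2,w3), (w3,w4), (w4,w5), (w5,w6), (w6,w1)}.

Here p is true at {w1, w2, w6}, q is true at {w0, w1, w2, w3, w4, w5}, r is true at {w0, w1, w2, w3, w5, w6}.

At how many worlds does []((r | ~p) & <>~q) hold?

w0: successors {w1}; (r | ~p) & <>~q there: w1:F. ✗
w1: successors {w2}; (r | ~p) & <>~q there: w2:F. ✗
w2: successors {w3}; (r | ~p) & <>~q there: w3:F. ✗
w3: successors {w4}; (r | ~p) & <>~q there: w4:F. ✗
w4: successors {w5}; (r | ~p) & <>~q there: w5:T. ✓
w5: successors {w6}; (r | ~p) & <>~q there: w6:F. ✗
w6: successors {w1}; (r | ~p) & <>~q there: w1:F. ✗
Satisfying worlds: {w4}.

1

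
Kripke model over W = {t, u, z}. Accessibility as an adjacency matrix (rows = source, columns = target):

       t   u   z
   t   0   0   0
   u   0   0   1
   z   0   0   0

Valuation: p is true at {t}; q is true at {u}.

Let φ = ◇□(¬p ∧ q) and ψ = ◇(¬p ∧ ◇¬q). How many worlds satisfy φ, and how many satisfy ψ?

1 and 0

For ◇□(¬p ∧ q):
t: no successors, so ◇□(¬p ∧ q) fails. ✗
u: successors {z}; □(¬p ∧ q) there: z:T. ✓
z: no successors, so ◇□(¬p ∧ q) fails. ✗
— 1 world.
For ◇(¬p ∧ ◇¬q):
t: no successors, so ◇(¬p ∧ ◇¬q) fails. ✗
u: successors {z}; ¬p ∧ ◇¬q there: z:F. ✗
z: no successors, so ◇(¬p ∧ ◇¬q) fails. ✗
— 0 worlds.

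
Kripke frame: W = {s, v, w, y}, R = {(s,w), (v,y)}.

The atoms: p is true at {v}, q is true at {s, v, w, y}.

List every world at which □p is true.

s: successors {w}; p there: w:F. ✗
v: successors {y}; p there: y:F. ✗
w: no successors, so □p holds vacuously. ✓
y: no successors, so □p holds vacuously. ✓

{w, y}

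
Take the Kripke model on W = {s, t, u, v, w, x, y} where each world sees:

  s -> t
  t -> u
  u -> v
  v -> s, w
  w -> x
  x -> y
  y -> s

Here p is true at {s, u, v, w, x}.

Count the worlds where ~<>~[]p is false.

3

s: <>~[]p is F. ✓
t: <>~[]p is F. ✓
u: <>~[]p is F. ✓
v: <>~[]p is T. ✗
w: <>~[]p is T. ✗
x: <>~[]p is F. ✓
y: <>~[]p is T. ✗
Satisfying worlds: {s, t, u, x}.
So ~<>~[]p fails at the other 3 worlds.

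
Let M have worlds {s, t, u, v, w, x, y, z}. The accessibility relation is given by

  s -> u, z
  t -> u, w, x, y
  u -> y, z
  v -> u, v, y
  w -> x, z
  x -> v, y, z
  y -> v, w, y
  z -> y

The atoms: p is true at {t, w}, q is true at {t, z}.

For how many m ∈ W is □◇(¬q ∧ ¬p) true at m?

s: successors {u, z}; ◇(¬q ∧ ¬p) there: u:T, z:T. ✓
t: successors {u, w, x, y}; ◇(¬q ∧ ¬p) there: u:T, w:T, x:T, y:T. ✓
u: successors {y, z}; ◇(¬q ∧ ¬p) there: y:T, z:T. ✓
v: successors {u, v, y}; ◇(¬q ∧ ¬p) there: u:T, v:T, y:T. ✓
w: successors {x, z}; ◇(¬q ∧ ¬p) there: x:T, z:T. ✓
x: successors {v, y, z}; ◇(¬q ∧ ¬p) there: v:T, y:T, z:T. ✓
y: successors {v, w, y}; ◇(¬q ∧ ¬p) there: v:T, w:T, y:T. ✓
z: successors {y}; ◇(¬q ∧ ¬p) there: y:T. ✓
Satisfying worlds: {s, t, u, v, w, x, y, z}.

8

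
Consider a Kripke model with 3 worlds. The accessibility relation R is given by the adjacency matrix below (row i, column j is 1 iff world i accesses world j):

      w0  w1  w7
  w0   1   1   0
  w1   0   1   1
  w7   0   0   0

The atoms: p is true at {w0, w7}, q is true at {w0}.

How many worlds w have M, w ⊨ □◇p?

w0: successors {w0, w1}; ◇p there: w0:T, w1:T. ✓
w1: successors {w1, w7}; ◇p there: w1:T, w7:F. ✗
w7: no successors, so □◇p holds vacuously. ✓
Satisfying worlds: {w0, w7}.

2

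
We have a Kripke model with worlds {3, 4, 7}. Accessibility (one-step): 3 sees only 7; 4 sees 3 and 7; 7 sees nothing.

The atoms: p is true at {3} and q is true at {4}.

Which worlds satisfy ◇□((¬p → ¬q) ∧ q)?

3: successors {7}; □((¬p → ¬q) ∧ q) there: 7:T. ✓
4: successors {3, 7}; □((¬p → ¬q) ∧ q) there: 3:F, 7:T. ✓
7: no successors, so ◇□((¬p → ¬q) ∧ q) fails. ✗

{3, 4}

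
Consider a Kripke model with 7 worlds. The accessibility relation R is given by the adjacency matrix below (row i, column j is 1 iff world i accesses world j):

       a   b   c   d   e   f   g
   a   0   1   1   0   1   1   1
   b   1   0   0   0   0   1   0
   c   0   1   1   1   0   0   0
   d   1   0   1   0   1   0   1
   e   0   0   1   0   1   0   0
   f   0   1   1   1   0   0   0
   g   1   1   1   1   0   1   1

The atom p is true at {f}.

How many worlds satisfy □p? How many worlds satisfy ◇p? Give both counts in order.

For □p:
a: successors {b, c, e, f, g}; p there: b:F, c:F, e:F, f:T, g:F. ✗
b: successors {a, f}; p there: a:F, f:T. ✗
c: successors {b, c, d}; p there: b:F, c:F, d:F. ✗
d: successors {a, c, e, g}; p there: a:F, c:F, e:F, g:F. ✗
e: successors {c, e}; p there: c:F, e:F. ✗
f: successors {b, c, d}; p there: b:F, c:F, d:F. ✗
g: successors {a, b, c, d, f, g}; p there: a:F, b:F, c:F, d:F, f:T, g:F. ✗
— 0 worlds.
For ◇p:
a: successors {b, c, e, f, g}; p there: b:F, c:F, e:F, f:T, g:F. ✓
b: successors {a, f}; p there: a:F, f:T. ✓
c: successors {b, c, d}; p there: b:F, c:F, d:F. ✗
d: successors {a, c, e, g}; p there: a:F, c:F, e:F, g:F. ✗
e: successors {c, e}; p there: c:F, e:F. ✗
f: successors {b, c, d}; p there: b:F, c:F, d:F. ✗
g: successors {a, b, c, d, f, g}; p there: a:F, b:F, c:F, d:F, f:T, g:F. ✓
— 3 worlds.

0 and 3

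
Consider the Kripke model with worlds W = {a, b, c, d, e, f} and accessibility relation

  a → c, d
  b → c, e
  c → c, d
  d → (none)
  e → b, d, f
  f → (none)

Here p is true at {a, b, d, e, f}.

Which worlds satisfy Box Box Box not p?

a: successors {c, d}; Box Box not p there: c:F, d:T. ✗
b: successors {c, e}; Box Box not p there: c:F, e:F. ✗
c: successors {c, d}; Box Box not p there: c:F, d:T. ✗
d: no successors, so Box Box Box not p holds vacuously. ✓
e: successors {b, d, f}; Box Box not p there: b:F, d:T, f:T. ✗
f: no successors, so Box Box Box not p holds vacuously. ✓

{d, f}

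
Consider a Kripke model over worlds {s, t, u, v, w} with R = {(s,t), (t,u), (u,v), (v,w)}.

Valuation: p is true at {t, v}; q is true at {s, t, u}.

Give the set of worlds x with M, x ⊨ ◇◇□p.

{s, u}

s: successors {t}; ◇□p there: t:T. ✓
t: successors {u}; ◇□p there: u:F. ✗
u: successors {v}; ◇□p there: v:T. ✓
v: successors {w}; ◇□p there: w:F. ✗
w: no successors, so ◇◇□p fails. ✗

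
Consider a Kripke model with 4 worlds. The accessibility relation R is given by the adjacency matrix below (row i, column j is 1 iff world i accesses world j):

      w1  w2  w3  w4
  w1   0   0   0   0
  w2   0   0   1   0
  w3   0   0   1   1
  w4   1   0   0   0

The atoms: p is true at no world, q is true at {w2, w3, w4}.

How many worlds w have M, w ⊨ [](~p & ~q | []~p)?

w1: no successors, so [](~p & ~q | []~p) holds vacuously. ✓
w2: successors {w3}; ~p & ~q | []~p there: w3:T. ✓
w3: successors {w3, w4}; ~p & ~q | []~p there: w3:T, w4:T. ✓
w4: successors {w1}; ~p & ~q | []~p there: w1:T. ✓
Satisfying worlds: {w1, w2, w3, w4}.

4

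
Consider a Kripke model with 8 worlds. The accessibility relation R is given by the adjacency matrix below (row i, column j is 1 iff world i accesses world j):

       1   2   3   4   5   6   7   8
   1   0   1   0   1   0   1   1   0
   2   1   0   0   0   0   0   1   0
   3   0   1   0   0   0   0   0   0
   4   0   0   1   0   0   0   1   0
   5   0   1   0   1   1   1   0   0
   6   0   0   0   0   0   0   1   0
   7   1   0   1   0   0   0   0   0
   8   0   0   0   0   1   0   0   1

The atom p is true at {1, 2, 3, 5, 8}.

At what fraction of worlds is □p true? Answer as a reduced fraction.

3/8

1: successors {2, 4, 6, 7}; p there: 2:T, 4:F, 6:F, 7:F. ✗
2: successors {1, 7}; p there: 1:T, 7:F. ✗
3: successors {2}; p there: 2:T. ✓
4: successors {3, 7}; p there: 3:T, 7:F. ✗
5: successors {2, 4, 5, 6}; p there: 2:T, 4:F, 5:T, 6:F. ✗
6: successors {7}; p there: 7:F. ✗
7: successors {1, 3}; p there: 1:T, 3:T. ✓
8: successors {5, 8}; p there: 5:T, 8:T. ✓
That's 3 of 8 worlds, so 3/8.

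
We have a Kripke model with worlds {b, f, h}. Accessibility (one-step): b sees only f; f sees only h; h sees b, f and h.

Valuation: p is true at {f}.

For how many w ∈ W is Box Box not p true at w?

b: successors {f}; Box not p there: f:T. ✓
f: successors {h}; Box not p there: h:F. ✗
h: successors {b, f, h}; Box not p there: b:F, f:T, h:F. ✗
Satisfying worlds: {b}.

1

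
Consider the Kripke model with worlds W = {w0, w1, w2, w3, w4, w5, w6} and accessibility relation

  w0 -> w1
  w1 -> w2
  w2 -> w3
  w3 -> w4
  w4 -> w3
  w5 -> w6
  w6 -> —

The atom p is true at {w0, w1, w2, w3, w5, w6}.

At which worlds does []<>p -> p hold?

{w0, w1, w2, w3, w4, w5, w6}

w0: []<>p is T, p is T. ✓
w1: []<>p is T, p is T. ✓
w2: []<>p is F, p is T. ✓
w3: []<>p is T, p is T. ✓
w4: []<>p is F, p is F. ✓
w5: []<>p is F, p is T. ✓
w6: []<>p is T, p is T. ✓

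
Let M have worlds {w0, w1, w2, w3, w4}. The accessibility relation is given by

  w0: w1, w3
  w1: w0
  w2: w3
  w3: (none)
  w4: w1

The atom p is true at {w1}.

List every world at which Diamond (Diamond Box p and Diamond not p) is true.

w0: successors {w1, w3}; Diamond Box p and Diamond not p there: w1:F, w3:F. ✗
w1: successors {w0}; Diamond Box p and Diamond not p there: w0:T. ✓
w2: successors {w3}; Diamond Box p and Diamond not p there: w3:F. ✗
w3: no successors, so Diamond (Diamond Box p and Diamond not p) fails. ✗
w4: successors {w1}; Diamond Box p and Diamond not p there: w1:F. ✗

{w1}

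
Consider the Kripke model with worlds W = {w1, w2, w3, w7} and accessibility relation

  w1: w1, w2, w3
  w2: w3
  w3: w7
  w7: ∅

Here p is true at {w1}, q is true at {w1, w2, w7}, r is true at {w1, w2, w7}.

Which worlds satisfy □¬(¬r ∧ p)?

{w1, w2, w3, w7}

w1: successors {w1, w2, w3}; ¬(¬r ∧ p) there: w1:T, w2:T, w3:T. ✓
w2: successors {w3}; ¬(¬r ∧ p) there: w3:T. ✓
w3: successors {w7}; ¬(¬r ∧ p) there: w7:T. ✓
w7: no successors, so □¬(¬r ∧ p) holds vacuously. ✓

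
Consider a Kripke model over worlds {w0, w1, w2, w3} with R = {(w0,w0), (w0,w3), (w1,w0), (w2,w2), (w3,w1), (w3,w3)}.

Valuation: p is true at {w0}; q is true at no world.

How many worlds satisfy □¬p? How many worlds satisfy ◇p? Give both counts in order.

For □¬p:
w0: successors {w0, w3}; ¬p there: w0:F, w3:T. ✗
w1: successors {w0}; ¬p there: w0:F. ✗
w2: successors {w2}; ¬p there: w2:T. ✓
w3: successors {w1, w3}; ¬p there: w1:T, w3:T. ✓
— 2 worlds.
For ◇p:
w0: successors {w0, w3}; p there: w0:T, w3:F. ✓
w1: successors {w0}; p there: w0:T. ✓
w2: successors {w2}; p there: w2:F. ✗
w3: successors {w1, w3}; p there: w1:F, w3:F. ✗
— 2 worlds.

2 and 2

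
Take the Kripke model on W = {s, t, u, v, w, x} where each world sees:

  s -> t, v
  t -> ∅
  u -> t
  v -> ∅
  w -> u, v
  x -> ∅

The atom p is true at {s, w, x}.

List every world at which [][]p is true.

{s, t, u, v, x}

s: successors {t, v}; []p there: t:T, v:T. ✓
t: no successors, so [][]p holds vacuously. ✓
u: successors {t}; []p there: t:T. ✓
v: no successors, so [][]p holds vacuously. ✓
w: successors {u, v}; []p there: u:F, v:T. ✗
x: no successors, so [][]p holds vacuously. ✓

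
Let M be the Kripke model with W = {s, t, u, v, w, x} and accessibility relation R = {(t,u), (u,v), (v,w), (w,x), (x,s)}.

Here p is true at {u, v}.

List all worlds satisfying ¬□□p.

{u, v, w}

s: □□p is T. ✗
t: □□p is T. ✗
u: □□p is F. ✓
v: □□p is F. ✓
w: □□p is F. ✓
x: □□p is T. ✗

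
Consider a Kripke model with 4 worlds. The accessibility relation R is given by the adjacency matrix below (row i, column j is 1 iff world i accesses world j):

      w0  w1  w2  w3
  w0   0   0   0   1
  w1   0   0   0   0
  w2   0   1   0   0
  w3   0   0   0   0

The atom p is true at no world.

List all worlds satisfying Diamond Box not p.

{w0, w2}

w0: successors {w3}; Box not p there: w3:T. ✓
w1: no successors, so Diamond Box not p fails. ✗
w2: successors {w1}; Box not p there: w1:T. ✓
w3: no successors, so Diamond Box not p fails. ✗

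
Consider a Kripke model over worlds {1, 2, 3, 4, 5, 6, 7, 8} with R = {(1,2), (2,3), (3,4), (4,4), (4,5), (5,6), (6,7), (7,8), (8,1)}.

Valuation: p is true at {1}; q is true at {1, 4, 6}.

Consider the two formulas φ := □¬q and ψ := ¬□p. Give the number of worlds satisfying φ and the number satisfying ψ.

4 and 7

For □¬q:
1: successors {2}; ¬q there: 2:T. ✓
2: successors {3}; ¬q there: 3:T. ✓
3: successors {4}; ¬q there: 4:F. ✗
4: successors {4, 5}; ¬q there: 4:F, 5:T. ✗
5: successors {6}; ¬q there: 6:F. ✗
6: successors {7}; ¬q there: 7:T. ✓
7: successors {8}; ¬q there: 8:T. ✓
8: successors {1}; ¬q there: 1:F. ✗
— 4 worlds.
For ¬□p:
1: □p is F. ✓
2: □p is F. ✓
3: □p is F. ✓
4: □p is F. ✓
5: □p is F. ✓
6: □p is F. ✓
7: □p is F. ✓
8: □p is T. ✗
— 7 worlds.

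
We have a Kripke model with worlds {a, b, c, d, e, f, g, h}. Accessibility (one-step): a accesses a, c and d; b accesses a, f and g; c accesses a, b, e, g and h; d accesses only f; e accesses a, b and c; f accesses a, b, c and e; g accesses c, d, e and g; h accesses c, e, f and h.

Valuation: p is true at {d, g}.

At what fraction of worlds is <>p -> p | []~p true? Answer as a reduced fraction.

5/8

a: <>p is T, p | []~p is F. ✗
b: <>p is T, p | []~p is F. ✗
c: <>p is T, p | []~p is F. ✗
d: <>p is F, p | []~p is T. ✓
e: <>p is F, p | []~p is T. ✓
f: <>p is F, p | []~p is T. ✓
g: <>p is T, p | []~p is T. ✓
h: <>p is F, p | []~p is T. ✓
That's 5 of 8 worlds, so 5/8.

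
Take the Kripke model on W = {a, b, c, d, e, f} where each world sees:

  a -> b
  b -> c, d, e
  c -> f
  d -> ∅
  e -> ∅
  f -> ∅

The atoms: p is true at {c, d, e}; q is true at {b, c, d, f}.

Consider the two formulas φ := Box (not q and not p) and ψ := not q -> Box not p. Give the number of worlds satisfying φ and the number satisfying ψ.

3 and 6

For Box (not q and not p):
a: successors {b}; not q and not p there: b:F. ✗
b: successors {c, d, e}; not q and not p there: c:F, d:F, e:F. ✗
c: successors {f}; not q and not p there: f:F. ✗
d: no successors, so Box (not q and not p) holds vacuously. ✓
e: no successors, so Box (not q and not p) holds vacuously. ✓
f: no successors, so Box (not q and not p) holds vacuously. ✓
— 3 worlds.
For not q -> Box not p:
a: not q is T, Box not p is T. ✓
b: not q is F, Box not p is F. ✓
c: not q is F, Box not p is T. ✓
d: not q is F, Box not p is T. ✓
e: not q is T, Box not p is T. ✓
f: not q is F, Box not p is T. ✓
— 6 worlds.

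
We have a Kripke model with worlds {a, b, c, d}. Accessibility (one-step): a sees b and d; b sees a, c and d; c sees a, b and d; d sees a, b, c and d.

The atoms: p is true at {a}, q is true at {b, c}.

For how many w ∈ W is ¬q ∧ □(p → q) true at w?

a: ¬q is T, □(p → q) is T. ✓
b: ¬q is F, □(p → q) is F. ✗
c: ¬q is F, □(p → q) is F. ✗
d: ¬q is T, □(p → q) is F. ✗
Satisfying worlds: {a}.

1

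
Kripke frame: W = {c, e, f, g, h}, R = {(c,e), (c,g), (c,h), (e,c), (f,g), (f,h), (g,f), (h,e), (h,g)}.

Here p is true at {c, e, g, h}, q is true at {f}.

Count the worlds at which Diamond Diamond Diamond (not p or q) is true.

4

c: successors {e, g, h}; Diamond Diamond (not p or q) there: e:F, g:F, h:T. ✓
e: successors {c}; Diamond Diamond (not p or q) there: c:T. ✓
f: successors {g, h}; Diamond Diamond (not p or q) there: g:F, h:T. ✓
g: successors {f}; Diamond Diamond (not p or q) there: f:T. ✓
h: successors {e, g}; Diamond Diamond (not p or q) there: e:F, g:F. ✗
Satisfying worlds: {c, e, f, g}.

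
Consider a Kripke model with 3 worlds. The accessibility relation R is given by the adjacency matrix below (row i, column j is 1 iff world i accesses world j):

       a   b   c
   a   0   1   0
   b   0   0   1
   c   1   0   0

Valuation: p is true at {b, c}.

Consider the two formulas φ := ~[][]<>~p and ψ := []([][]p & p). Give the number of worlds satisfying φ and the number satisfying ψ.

2 and 1

For ~[][]<>~p:
a: [][]<>~p is T. ✗
b: [][]<>~p is F. ✓
c: [][]<>~p is F. ✓
— 2 worlds.
For []([][]p & p):
a: successors {b}; [][]p & p there: b:F. ✗
b: successors {c}; [][]p & p there: c:T. ✓
c: successors {a}; [][]p & p there: a:F. ✗
— 1 world.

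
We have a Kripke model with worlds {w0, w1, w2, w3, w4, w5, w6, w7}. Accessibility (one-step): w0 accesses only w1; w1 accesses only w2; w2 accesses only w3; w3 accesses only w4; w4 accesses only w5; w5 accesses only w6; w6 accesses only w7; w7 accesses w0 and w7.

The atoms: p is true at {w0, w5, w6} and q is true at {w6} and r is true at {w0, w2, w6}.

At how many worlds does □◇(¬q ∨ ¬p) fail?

1

w0: successors {w1}; ◇(¬q ∨ ¬p) there: w1:T. ✓
w1: successors {w2}; ◇(¬q ∨ ¬p) there: w2:T. ✓
w2: successors {w3}; ◇(¬q ∨ ¬p) there: w3:T. ✓
w3: successors {w4}; ◇(¬q ∨ ¬p) there: w4:T. ✓
w4: successors {w5}; ◇(¬q ∨ ¬p) there: w5:F. ✗
w5: successors {w6}; ◇(¬q ∨ ¬p) there: w6:T. ✓
w6: successors {w7}; ◇(¬q ∨ ¬p) there: w7:T. ✓
w7: successors {w0, w7}; ◇(¬q ∨ ¬p) there: w0:T, w7:T. ✓
Satisfying worlds: {w0, w1, w2, w3, w5, w6, w7}.
So □◇(¬q ∨ ¬p) fails at the other 1 world.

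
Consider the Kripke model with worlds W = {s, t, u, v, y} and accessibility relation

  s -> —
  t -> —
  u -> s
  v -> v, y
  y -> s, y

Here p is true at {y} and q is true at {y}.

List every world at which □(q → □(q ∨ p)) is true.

s: no successors, so □(q → □(q ∨ p)) holds vacuously. ✓
t: no successors, so □(q → □(q ∨ p)) holds vacuously. ✓
u: successors {s}; q → □(q ∨ p) there: s:T. ✓
v: successors {v, y}; q → □(q ∨ p) there: v:T, y:F. ✗
y: successors {s, y}; q → □(q ∨ p) there: s:T, y:F. ✗

{s, t, u}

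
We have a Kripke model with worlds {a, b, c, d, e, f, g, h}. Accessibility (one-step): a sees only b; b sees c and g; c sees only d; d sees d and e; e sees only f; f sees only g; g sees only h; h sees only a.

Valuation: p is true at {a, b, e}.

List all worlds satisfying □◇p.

a: successors {b}; ◇p there: b:F. ✗
b: successors {c, g}; ◇p there: c:F, g:F. ✗
c: successors {d}; ◇p there: d:T. ✓
d: successors {d, e}; ◇p there: d:T, e:F. ✗
e: successors {f}; ◇p there: f:F. ✗
f: successors {g}; ◇p there: g:F. ✗
g: successors {h}; ◇p there: h:T. ✓
h: successors {a}; ◇p there: a:T. ✓

{c, g, h}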